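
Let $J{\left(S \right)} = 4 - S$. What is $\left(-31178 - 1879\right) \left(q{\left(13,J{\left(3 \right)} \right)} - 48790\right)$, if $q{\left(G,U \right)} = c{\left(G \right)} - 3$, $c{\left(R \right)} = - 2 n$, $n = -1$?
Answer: $1612884087$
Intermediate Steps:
$c{\left(R \right)} = 2$ ($c{\left(R \right)} = \left(-2\right) \left(-1\right) = 2$)
$q{\left(G,U \right)} = -1$ ($q{\left(G,U \right)} = 2 - 3 = -1$)
$\left(-31178 - 1879\right) \left(q{\left(13,J{\left(3 \right)} \right)} - 48790\right) = \left(-31178 - 1879\right) \left(-1 - 48790\right) = \left(-33057\right) \left(-48791\right) = 1612884087$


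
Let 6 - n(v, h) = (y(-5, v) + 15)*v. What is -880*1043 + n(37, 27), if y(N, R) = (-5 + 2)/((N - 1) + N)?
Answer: -10102390/11 ≈ -9.1840e+5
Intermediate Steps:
y(N, R) = -3/(-1 + 2*N) (y(N, R) = -3/((-1 + N) + N) = -3/(-1 + 2*N))
n(v, h) = 6 - 168*v/11 (n(v, h) = 6 - (-3/(-1 + 2*(-5)) + 15)*v = 6 - (-3/(-1 - 10) + 15)*v = 6 - (-3/(-11) + 15)*v = 6 - (-3*(-1/11) + 15)*v = 6 - (3/11 + 15)*v = 6 - 168*v/11)
-880*1043 + n(37, 27) = -880*1043 + (6 - 168/11*37) = -917840 + (6 - 6216/11) = -917840 - 6150/11 = -10102390/11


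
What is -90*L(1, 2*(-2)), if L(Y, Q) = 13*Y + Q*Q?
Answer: -2610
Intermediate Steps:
L(Y, Q) = Q² + 13*Y (L(Y, Q) = 13*Y + Q² = Q² + 13*Y)
-90*L(1, 2*(-2)) = -90*((2*(-2))² + 13*1) = -90*((-4)² + 13) = -90*(16 + 13) = -90*29 = -2610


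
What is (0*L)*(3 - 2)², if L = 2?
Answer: 0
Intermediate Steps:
(0*L)*(3 - 2)² = (0*2)*(3 - 2)² = 0*1² = 0*1 = 0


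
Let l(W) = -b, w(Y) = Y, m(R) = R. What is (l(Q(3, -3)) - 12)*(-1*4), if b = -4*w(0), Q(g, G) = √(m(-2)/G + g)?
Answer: 48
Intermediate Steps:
Q(g, G) = √(g - 2/G) (Q(g, G) = √(-2/G + g) = √(g - 2/G))
b = 0 (b = -4*0 = 0)
l(W) = 0 (l(W) = -1*0 = 0)
(l(Q(3, -3)) - 12)*(-1*4) = (0 - 12)*(-1*4) = -12*(-4) = 48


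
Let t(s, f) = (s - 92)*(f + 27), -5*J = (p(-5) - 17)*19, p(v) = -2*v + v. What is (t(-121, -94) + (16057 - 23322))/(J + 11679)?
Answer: 35030/58623 ≈ 0.59755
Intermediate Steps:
p(v) = -v
J = 228/5 (J = -(-1*(-5) - 17)*19/5 = -(5 - 17)*19/5 = -(-12)*19/5 = -⅕*(-228) = 228/5 ≈ 45.600)
t(s, f) = (-92 + s)*(27 + f)
(t(-121, -94) + (16057 - 23322))/(J + 11679) = ((-2484 - 92*(-94) + 27*(-121) - 94*(-121)) + (16057 - 23322))/(228/5 + 11679) = ((-2484 + 8648 - 3267 + 11374) - 7265)/(58623/5) = (14271 - 7265)*(5/58623) = 7006*(5/58623) = 35030/58623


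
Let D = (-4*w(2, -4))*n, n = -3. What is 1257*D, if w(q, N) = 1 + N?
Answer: -45252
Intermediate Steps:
D = -36 (D = -4*(1 - 4)*(-3) = -4*(-3)*(-3) = 12*(-3) = -36)
1257*D = 1257*(-36) = -45252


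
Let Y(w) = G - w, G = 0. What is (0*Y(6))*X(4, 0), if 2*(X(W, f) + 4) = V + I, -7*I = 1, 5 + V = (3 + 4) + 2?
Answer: 0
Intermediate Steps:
Y(w) = -w (Y(w) = 0 - w = -w)
V = 4 (V = -5 + ((3 + 4) + 2) = -5 + (7 + 2) = -5 + 9 = 4)
I = -⅐ (I = -⅐*1 = -⅐ ≈ -0.14286)
X(W, f) = -29/14 (X(W, f) = -4 + (4 - ⅐)/2 = -4 + (½)*(27/7) = -4 + 27/14 = -29/14)
(0*Y(6))*X(4, 0) = (0*(-1*6))*(-29/14) = (0*(-6))*(-29/14) = 0*(-29/14) = 0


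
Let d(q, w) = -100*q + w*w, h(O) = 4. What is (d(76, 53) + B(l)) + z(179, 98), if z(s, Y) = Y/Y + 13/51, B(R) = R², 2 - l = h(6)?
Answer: -244073/51 ≈ -4785.7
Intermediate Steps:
d(q, w) = w² - 100*q (d(q, w) = -100*q + w² = w² - 100*q)
l = -2 (l = 2 - 1*4 = 2 - 4 = -2)
z(s, Y) = 64/51 (z(s, Y) = 1 + 13*(1/51) = 1 + 13/51 = 64/51)
(d(76, 53) + B(l)) + z(179, 98) = ((53² - 100*76) + (-2)²) + 64/51 = ((2809 - 7600) + 4) + 64/51 = (-4791 + 4) + 64/51 = -4787 + 64/51 = -244073/51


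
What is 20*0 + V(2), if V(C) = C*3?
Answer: 6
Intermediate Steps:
V(C) = 3*C
20*0 + V(2) = 20*0 + 3*2 = 0 + 6 = 6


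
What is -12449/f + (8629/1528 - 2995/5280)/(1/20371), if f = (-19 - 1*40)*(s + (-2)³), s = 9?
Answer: 20915071505/201696 ≈ 1.0370e+5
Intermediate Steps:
f = -59 (f = (-19 - 1*40)*(9 + (-2)³) = (-19 - 40)*(9 - 8) = -59*1 = -59)
-12449/f + (8629/1528 - 2995/5280)/(1/20371) = -12449/(-59) + (8629/1528 - 2995/5280)/(1/20371) = -12449*(-1/59) + (8629*(1/1528) - 2995*1/5280)/(1/20371) = 211 + (8629/1528 - 599/1056)*20371 = 211 + (1024619/201696)*20371 = 211 + 20872513649/201696 = 20915071505/201696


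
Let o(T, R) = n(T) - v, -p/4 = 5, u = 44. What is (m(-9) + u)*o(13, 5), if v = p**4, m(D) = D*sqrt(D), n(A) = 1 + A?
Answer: -7039384 + 4319622*I ≈ -7.0394e+6 + 4.3196e+6*I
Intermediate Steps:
p = -20 (p = -4*5 = -20)
m(D) = D**(3/2)
v = 160000 (v = (-20)**4 = 160000)
o(T, R) = -159999 + T (o(T, R) = (1 + T) - 1*160000 = (1 + T) - 160000 = -159999 + T)
(m(-9) + u)*o(13, 5) = ((-9)**(3/2) + 44)*(-159999 + 13) = (-27*I + 44)*(-159986) = (44 - 27*I)*(-159986) = -7039384 + 4319622*I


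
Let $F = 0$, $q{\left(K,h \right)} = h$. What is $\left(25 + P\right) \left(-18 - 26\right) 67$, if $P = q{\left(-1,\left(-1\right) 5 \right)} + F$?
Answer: $-58960$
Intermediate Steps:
$P = -5$ ($P = \left(-1\right) 5 + 0 = -5 + 0 = -5$)
$\left(25 + P\right) \left(-18 - 26\right) 67 = \left(25 - 5\right) \left(-18 - 26\right) 67 = 20 \left(-44\right) 67 = \left(-880\right) 67 = -58960$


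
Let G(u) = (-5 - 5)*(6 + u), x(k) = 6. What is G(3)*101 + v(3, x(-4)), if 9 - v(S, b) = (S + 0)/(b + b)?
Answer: -36325/4 ≈ -9081.3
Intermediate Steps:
v(S, b) = 9 - S/(2*b) (v(S, b) = 9 - (S + 0)/(b + b) = 9 - S/(2*b))
G(u) = -60 - 10*u (G(u) = -10*(6 + u) = -60 - 10*u)
G(3)*101 + v(3, x(-4)) = (-60 - 10*3)*101 + (9 - ½*3/6) = (-60 - 30)*101 + (9 - ½*3*⅙) = -90*101 + (9 - ¼) = -9090 + 35/4 = -36325/4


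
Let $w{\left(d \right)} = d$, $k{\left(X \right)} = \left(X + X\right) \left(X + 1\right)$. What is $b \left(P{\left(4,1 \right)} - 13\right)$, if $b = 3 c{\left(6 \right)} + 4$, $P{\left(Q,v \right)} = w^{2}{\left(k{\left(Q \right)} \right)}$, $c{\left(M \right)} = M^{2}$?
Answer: $177744$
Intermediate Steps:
$k{\left(X \right)} = 2 X \left(1 + X\right)$
$P{\left(Q,v \right)} = 4 Q^{2} \left(1 + Q\right)^{2}$ ($P{\left(Q,v \right)} = \left(2 Q \left(1 + Q\right)\right)^{2} = 4 Q^{2} \left(1 + Q\right)^{2}$)
$b = 112$ ($b = 3 \cdot 6^{2} + 4 = 3 \cdot 36 + 4 = 108 + 4 = 112$)
$b \left(P{\left(4,1 \right)} - 13\right) = 112 \left(4 \cdot 4^{2} \left(1 + 4\right)^{2} - 13\right) = 112 \left(4 \cdot 16 \cdot 5^{2} - 13\right) = 112 \left(4 \cdot 16 \cdot 25 - 13\right) = 112 \left(1600 - 13\right) = 112 \cdot 1587 = 177744$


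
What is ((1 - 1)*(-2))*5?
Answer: 0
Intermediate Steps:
((1 - 1)*(-2))*5 = (0*(-2))*5 = 0*5 = 0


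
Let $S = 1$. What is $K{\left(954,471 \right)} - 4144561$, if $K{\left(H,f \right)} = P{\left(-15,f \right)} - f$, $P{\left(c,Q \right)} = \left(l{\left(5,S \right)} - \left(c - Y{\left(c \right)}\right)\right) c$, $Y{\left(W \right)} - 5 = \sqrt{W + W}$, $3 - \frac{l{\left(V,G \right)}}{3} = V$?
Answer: $-4145242 - 15 i \sqrt{30} \approx -4.1452 \cdot 10^{6} - 82.158 i$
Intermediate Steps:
$l{\left(V,G \right)} = 9 - 3 V$
$Y{\left(W \right)} = 5 + \sqrt{2} \sqrt{W}$ ($Y{\left(W \right)} = 5 + \sqrt{W + W} = 5 + \sqrt{2 W} = 5 + \sqrt{2} \sqrt{W}$)
$P{\left(c,Q \right)} = c \left(-1 - c + \sqrt{2} \sqrt{c}\right)$ ($P{\left(c,Q \right)} = \left(\left(9 - 15\right) - \left(-5 + c - \sqrt{2} \sqrt{c}\right)\right) c = \left(\left(9 - 15\right) + \left(5 - c + \sqrt{2} \sqrt{c}\right)\right) c = \left(-6 + \left(5 - c + \sqrt{2} \sqrt{c}\right)\right) c = \left(-1 - c + \sqrt{2} \sqrt{c}\right) c = c \left(-1 - c + \sqrt{2} \sqrt{c}\right)$)
$K{\left(H,f \right)} = -210 - f - 15 i \sqrt{30}$ ($K{\left(H,f \right)} = \left(\left(-1\right) \left(-15\right) - \left(-15\right)^{2} + \sqrt{2} \left(-15\right)^{\frac{3}{2}}\right) - f = \left(15 - 225 + \sqrt{2} \left(- 15 i \sqrt{15}\right)\right) - f = \left(15 - 225 - 15 i \sqrt{30}\right) - f = \left(-210 - 15 i \sqrt{30}\right) - f = -210 - f - 15 i \sqrt{30}$)
$K{\left(954,471 \right)} - 4144561 = \left(-210 - 471 - 15 i \sqrt{30}\right) - 4144561 = \left(-681 - 15 i \sqrt{30}\right) - 4144561 = -4145242 - 15 i \sqrt{30}$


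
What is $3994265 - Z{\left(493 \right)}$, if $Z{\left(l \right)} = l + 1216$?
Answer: $3992556$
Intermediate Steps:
$Z{\left(l \right)} = 1216 + l$
$3994265 - Z{\left(493 \right)} = 3994265 - \left(1216 + 493\right) = 3994265 - 1709 = 3992556$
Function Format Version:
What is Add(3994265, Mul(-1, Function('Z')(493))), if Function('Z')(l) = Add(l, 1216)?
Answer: 3992556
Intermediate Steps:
Function('Z')(l) = Add(1216, l)
Add(3994265, Mul(-1, Function('Z')(493))) = Add(3994265, Mul(-1, Add(1216, 493))) = Add(3994265, Mul(-1, 1709)) = Add(3994265, -1709) = 3992556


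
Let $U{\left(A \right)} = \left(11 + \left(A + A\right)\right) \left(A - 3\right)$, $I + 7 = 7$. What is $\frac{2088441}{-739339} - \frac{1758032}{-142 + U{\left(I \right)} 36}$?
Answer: $\frac{34131684061}{25876865} \approx 1319.0$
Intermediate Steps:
$I = 0$ ($I = -7 + 7 = 0$)
$U{\left(A \right)} = \left(-3 + A\right) \left(11 + 2 A\right)$ ($U{\left(A \right)} = \left(11 + 2 A\right) \left(-3 + A\right) = \left(-3 + A\right) \left(11 + 2 A\right)$)
$\frac{2088441}{-739339} - \frac{1758032}{-142 + U{\left(I \right)} 36} = \frac{2088441}{-739339} - \frac{1758032}{-142 + \left(-33 + 2 \cdot 0^{2} + 5 \cdot 0\right) 36} = 2088441 \left(- \frac{1}{739339}\right) - \frac{1758032}{-142 + \left(-33 + 2 \cdot 0 + 0\right) 36} = - \frac{2088441}{739339} - \frac{1758032}{-142 + \left(-33 + 0 + 0\right) 36} = - \frac{2088441}{739339} - \frac{1758032}{-142 - 1188} = - \frac{2088441}{739339} - \frac{1758032}{-1330} = - \frac{2088441}{739339} - - \frac{46264}{35} = - \frac{2088441}{739339} + \frac{46264}{35} = \frac{34131684061}{25876865}$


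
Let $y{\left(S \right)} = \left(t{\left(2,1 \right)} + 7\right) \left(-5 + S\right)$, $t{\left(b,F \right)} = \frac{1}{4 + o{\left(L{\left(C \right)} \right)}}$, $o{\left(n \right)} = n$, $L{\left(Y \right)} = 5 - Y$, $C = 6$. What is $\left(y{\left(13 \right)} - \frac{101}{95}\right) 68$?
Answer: $\frac{1116356}{285} \approx 3917.0$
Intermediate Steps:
$t{\left(b,F \right)} = \frac{1}{3}$ ($t{\left(b,F \right)} = \frac{1}{4 + \left(5 - 6\right)} = \frac{1}{4 - 1} = \frac{1}{3}$)
$y{\left(S \right)} = - \frac{110}{3} + \frac{22 S}{3}$ ($y{\left(S \right)} = \left(\frac{1}{3} + 7\right) \left(-5 + S\right) = \frac{22 \left(-5 + S\right)}{3} = - \frac{110}{3} + \frac{22 S}{3}$)
$\left(y{\left(13 \right)} - \frac{101}{95}\right) 68 = \left(\left(- \frac{110}{3} + \frac{22}{3} \cdot 13\right) - \frac{101}{95}\right) 68 = \left(\left(- \frac{110}{3} + \frac{286}{3}\right) - \frac{101}{95}\right) 68 = \left(\frac{176}{3} - \frac{101}{95}\right) 68 = \frac{16417}{285} \cdot 68 = \frac{1116356}{285}$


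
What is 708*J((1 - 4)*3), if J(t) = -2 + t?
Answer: -7788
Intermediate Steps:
708*J((1 - 4)*3) = 708*(-2 + (1 - 4)*3) = 708*(-2 - 3*3) = 708*(-2 - 9) = 708*(-11) = -7788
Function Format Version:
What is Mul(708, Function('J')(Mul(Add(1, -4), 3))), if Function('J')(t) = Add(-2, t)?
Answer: -7788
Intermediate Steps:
Mul(708, Function('J')(Mul(Add(1, -4), 3))) = Mul(708, Add(-2, Mul(Add(1, -4), 3))) = Mul(708, Add(-2, Mul(-3, 3))) = Mul(708, Add(-2, -9)) = Mul(708, -11) = -7788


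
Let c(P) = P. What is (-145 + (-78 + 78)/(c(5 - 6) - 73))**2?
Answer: 21025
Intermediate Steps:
(-145 + (-78 + 78)/(c(5 - 6) - 73))**2 = (-145 + (-78 + 78)/((5 - 6) - 73))**2 = (-145 + 0/(-1 - 73))**2 = (-145 + 0/(-74))**2 = (-145 + 0*(-1/74))**2 = (-145 + 0)**2 = (-145)**2 = 21025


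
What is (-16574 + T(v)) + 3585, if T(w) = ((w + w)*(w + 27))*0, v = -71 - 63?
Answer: -12989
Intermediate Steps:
v = -134
T(w) = 0 (T(w) = ((2*w)*(27 + w))*0 = (2*w*(27 + w))*0 = 0)
(-16574 + T(v)) + 3585 = (-16574 + 0) + 3585 = -16574 + 3585 = -12989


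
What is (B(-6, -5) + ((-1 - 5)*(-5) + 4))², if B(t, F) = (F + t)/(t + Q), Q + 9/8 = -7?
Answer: 15444900/12769 ≈ 1209.6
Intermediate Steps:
Q = -65/8 (Q = -9/8 - 7 = -65/8 ≈ -8.1250)
B(t, F) = (F + t)/(-65/8 + t) (B(t, F) = (F + t)/(t - 65/8) = (F + t)/(-65/8 + t))
(B(-6, -5) + ((-1 - 5)*(-5) + 4))² = (8*(-5 - 6)/(-65 + 8*(-6)) + ((-1 - 5)*(-5) + 4))² = (8*(-11)/(-65 - 48) + (-6*(-5) + 4))² = (8*(-11)/(-113) + (30 + 4))² = (8*(-1/113)*(-11) + 34)² = (88/113 + 34)² = (3930/113)² = 15444900/12769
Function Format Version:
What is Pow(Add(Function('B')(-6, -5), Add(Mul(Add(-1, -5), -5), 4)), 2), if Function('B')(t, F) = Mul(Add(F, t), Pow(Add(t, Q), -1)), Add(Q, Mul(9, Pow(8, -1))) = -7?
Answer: Rational(15444900, 12769) ≈ 1209.6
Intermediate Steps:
Q = Rational(-65, 8) (Q = Add(Rational(-9, 8), -7) = Rational(-65, 8) ≈ -8.1250)
Function('B')(t, F) = Mul(Pow(Add(Rational(-65, 8), t), -1), Add(F, t)) (Function('B')(t, F) = Mul(Add(F, t), Pow(Add(t, Rational(-65, 8)), -1)) = Mul(Add(F, t), Pow(Add(Rational(-65, 8), t), -1)) = Mul(Pow(Add(Rational(-65, 8), t), -1), Add(F, t)))
Pow(Add(Function('B')(-6, -5), Add(Mul(Add(-1, -5), -5), 4)), 2) = Pow(Add(Mul(8, Pow(Add(-65, Mul(8, -6)), -1), Add(-5, -6)), Add(Mul(Add(-1, -5), -5), 4)), 2) = Pow(Add(Mul(8, Pow(Add(-65, -48), -1), -11), Add(Mul(-6, -5), 4)), 2) = Pow(Add(Mul(8, Pow(-113, -1), -11), Add(30, 4)), 2) = Pow(Add(Mul(8, Rational(-1, 113), -11), 34), 2) = Pow(Add(Rational(88, 113), 34), 2) = Pow(Rational(3930, 113), 2) = Rational(15444900, 12769)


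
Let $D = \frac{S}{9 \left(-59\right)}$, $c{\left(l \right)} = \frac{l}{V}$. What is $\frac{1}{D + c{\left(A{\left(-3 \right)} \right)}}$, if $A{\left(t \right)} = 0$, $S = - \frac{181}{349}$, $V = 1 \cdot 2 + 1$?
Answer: $\frac{185319}{181} \approx 1023.9$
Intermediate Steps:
$V = 3$ ($V = 2 + 1 = 3$)
$S = - \frac{181}{349}$ ($S = \left(-181\right) \frac{1}{349} = - \frac{181}{349} \approx -0.51862$)
$c{\left(l \right)} = \frac{l}{3}$
$D = \frac{181}{185319}$ ($D = - \frac{181}{349 \cdot 9 \left(-59\right)} = - \frac{181}{349 \left(-531\right)} = \left(- \frac{181}{349}\right) \left(- \frac{1}{531}\right) = \frac{181}{185319} \approx 0.00097669$)
$\frac{1}{D + c{\left(A{\left(-3 \right)} \right)}} = \frac{1}{\frac{181}{185319} + \frac{1}{3} \cdot 0} = \frac{1}{\frac{181}{185319} + 0} = \frac{1}{\frac{181}{185319}} = \frac{185319}{181}$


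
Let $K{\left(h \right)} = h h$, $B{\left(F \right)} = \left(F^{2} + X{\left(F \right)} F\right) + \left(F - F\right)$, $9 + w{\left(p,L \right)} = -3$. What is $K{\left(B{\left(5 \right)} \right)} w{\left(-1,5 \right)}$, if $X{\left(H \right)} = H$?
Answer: $-30000$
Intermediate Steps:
$w{\left(p,L \right)} = -12$ ($w{\left(p,L \right)} = -9 - 3 = -12$)
$B{\left(F \right)} = 2 F^{2}$ ($B{\left(F \right)} = \left(F^{2} + F F\right) + \left(F - F\right) = \left(F^{2} + F^{2}\right) + 0 = 2 F^{2} + 0 = 2 F^{2}$)
$K{\left(h \right)} = h^{2}$
$K{\left(B{\left(5 \right)} \right)} w{\left(-1,5 \right)} = \left(2 \cdot 5^{2}\right)^{2} \left(-12\right) = \left(2 \cdot 25\right)^{2} \left(-12\right) = 50^{2} \left(-12\right) = 2500 \left(-12\right) = -30000$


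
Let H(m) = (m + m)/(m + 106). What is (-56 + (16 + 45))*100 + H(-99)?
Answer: 3302/7 ≈ 471.71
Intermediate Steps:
H(m) = 2*m/(106 + m) (H(m) = (2*m)/(106 + m) = 2*m/(106 + m))
(-56 + (16 + 45))*100 + H(-99) = (-56 + (16 + 45))*100 + 2*(-99)/(106 - 99) = (-56 + 61)*100 + 2*(-99)/7 = 5*100 + 2*(-99)*(1/7) = 500 - 198/7 = 3302/7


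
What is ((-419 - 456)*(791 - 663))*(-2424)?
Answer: 271488000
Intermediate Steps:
((-419 - 456)*(791 - 663))*(-2424) = -875*128*(-2424) = -112000*(-2424) = 271488000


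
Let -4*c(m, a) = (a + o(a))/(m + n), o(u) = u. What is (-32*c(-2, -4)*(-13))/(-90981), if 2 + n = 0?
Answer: 208/90981 ≈ 0.0022862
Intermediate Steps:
n = -2 (n = -2 + 0 = -2)
c(m, a) = -a/(2*(-2 + m)) (c(m, a) = -(a + a)/(4*(m - 2)) = -2*a/(4*(-2 + m)) = -a/(2*(-2 + m)))
(-32*c(-2, -4)*(-13))/(-90981) = (-(-32)*(-4)/(-4 + 2*(-2))*(-13))/(-90981) = (-(-32)*(-4)/(-4 - 4)*(-13))*(-1/90981) = (-(-32)*(-4)/(-8)*(-13))*(-1/90981) = (-(-32)*(-4)*(-1)/8*(-13))*(-1/90981) = (-32*(-½)*(-13))*(-1/90981) = (16*(-13))*(-1/90981) = -208*(-1/90981) = 208/90981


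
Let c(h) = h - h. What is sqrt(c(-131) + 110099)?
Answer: sqrt(110099) ≈ 331.81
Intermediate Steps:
c(h) = 0
sqrt(c(-131) + 110099) = sqrt(0 + 110099) = sqrt(110099)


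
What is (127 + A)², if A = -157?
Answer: 900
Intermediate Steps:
(127 + A)² = (127 - 157)² = (-30)² = 900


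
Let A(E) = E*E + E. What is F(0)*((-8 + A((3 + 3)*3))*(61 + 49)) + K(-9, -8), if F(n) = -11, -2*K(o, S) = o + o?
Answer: -404131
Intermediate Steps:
K(o, S) = -o (K(o, S) = -(o + o)/2 = -o)
A(E) = E + E**2 (A(E) = E**2 + E = E + E**2)
F(0)*((-8 + A((3 + 3)*3))*(61 + 49)) + K(-9, -8) = -11*(-8 + ((3 + 3)*3)*(1 + (3 + 3)*3))*(61 + 49) - 1*(-9) = -11*(-8 + (6*3)*(1 + 6*3))*110 + 9 = -11*(-8 + 18*(1 + 18))*110 + 9 = -11*(-8 + 18*19)*110 + 9 = -11*(-8 + 342)*110 + 9 = -3674*110 + 9 = -11*36740 + 9 = -404140 + 9 = -404131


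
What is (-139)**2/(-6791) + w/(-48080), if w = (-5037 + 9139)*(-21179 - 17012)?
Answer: 531472794291/163255640 ≈ 3255.5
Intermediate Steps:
w = -156659482 (w = 4102*(-38191) = -156659482)
(-139)**2/(-6791) + w/(-48080) = (-139)**2/(-6791) - 156659482/(-48080) = 19321*(-1/6791) - 156659482*(-1/48080) = -19321/6791 + 78329741/24040 = 531472794291/163255640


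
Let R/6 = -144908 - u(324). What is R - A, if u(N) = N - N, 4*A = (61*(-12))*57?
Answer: -859017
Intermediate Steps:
A = -10431 (A = ((61*(-12))*57)/4 = (-732*57)/4 = (¼)*(-41724) = -10431)
u(N) = 0
R = -869448 (R = 6*(-144908 - 1*0) = 6*(-144908 + 0) = 6*(-144908) = -869448)
R - A = -869448 - 1*(-10431) = -869448 + 10431 = -859017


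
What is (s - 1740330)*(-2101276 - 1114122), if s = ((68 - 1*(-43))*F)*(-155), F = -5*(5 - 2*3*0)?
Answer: 4212830536590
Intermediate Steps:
F = -25 (F = -5*(5 - 6*0) = -5*(5 + 0) = -5*5 = -25)
s = 430125 (s = ((68 - 1*(-43))*(-25))*(-155) = ((68 + 43)*(-25))*(-155) = (111*(-25))*(-155) = -2775*(-155) = 430125)
(s - 1740330)*(-2101276 - 1114122) = (430125 - 1740330)*(-2101276 - 1114122) = -1310205*(-3215398) = 4212830536590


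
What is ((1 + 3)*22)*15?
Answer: 1320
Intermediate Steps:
((1 + 3)*22)*15 = (4*22)*15 = 88*15 = 1320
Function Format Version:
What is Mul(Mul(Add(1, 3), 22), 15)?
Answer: 1320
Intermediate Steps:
Mul(Mul(Add(1, 3), 22), 15) = Mul(Mul(4, 22), 15) = Mul(88, 15) = 1320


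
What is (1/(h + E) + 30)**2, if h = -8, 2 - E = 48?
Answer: 2621161/2916 ≈ 898.89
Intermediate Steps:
E = -46 (E = 2 - 1*48 = 2 - 48 = -46)
(1/(h + E) + 30)**2 = (1/(-8 - 46) + 30)**2 = (1/(-54) + 30)**2 = (-1/54 + 30)**2 = (1619/54)**2 = 2621161/2916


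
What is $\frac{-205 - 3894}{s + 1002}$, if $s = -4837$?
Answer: $\frac{4099}{3835} \approx 1.0688$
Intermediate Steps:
$\frac{-205 - 3894}{s + 1002} = \frac{-205 - 3894}{-4837 + 1002} = - \frac{4099}{-3835} = \left(-4099\right) \left(- \frac{1}{3835}\right) = \frac{4099}{3835}$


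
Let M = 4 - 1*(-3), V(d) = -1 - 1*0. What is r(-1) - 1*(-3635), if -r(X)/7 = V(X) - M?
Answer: 3691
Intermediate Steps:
V(d) = -1 (V(d) = -1 + 0 = -1)
M = 7 (M = 4 + 3 = 7)
r(X) = 56 (r(X) = -7*(-1 - 1*7) = -7*(-1 - 7) = -7*(-8) = 56)
r(-1) - 1*(-3635) = 56 - 1*(-3635) = 56 + 3635 = 3691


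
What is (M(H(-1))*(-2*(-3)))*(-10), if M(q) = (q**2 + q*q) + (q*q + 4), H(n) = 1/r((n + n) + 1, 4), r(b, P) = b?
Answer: -420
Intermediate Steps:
H(n) = 1/(1 + 2*n) (H(n) = 1/((n + n) + 1) = 1/(2*n + 1) = 1/(1 + 2*n))
M(q) = 4 + 3*q**2 (M(q) = (q**2 + q**2) + (q**2 + 4) = 2*q**2 + (4 + q**2) = 4 + 3*q**2)
(M(H(-1))*(-2*(-3)))*(-10) = ((4 + 3*(1/(1 + 2*(-1)))**2)*(-2*(-3)))*(-10) = ((4 + 3*(1/(1 - 2))**2)*6)*(-10) = ((4 + 3*(1/(-1))**2)*6)*(-10) = ((4 + 3*(-1)**2)*6)*(-10) = ((4 + 3*1)*6)*(-10) = ((4 + 3)*6)*(-10) = (7*6)*(-10) = 42*(-10) = -420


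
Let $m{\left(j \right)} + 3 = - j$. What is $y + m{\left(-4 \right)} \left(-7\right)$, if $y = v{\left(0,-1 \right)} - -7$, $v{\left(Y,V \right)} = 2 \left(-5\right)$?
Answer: $-10$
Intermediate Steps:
$m{\left(j \right)} = -3 - j$
$v{\left(Y,V \right)} = -10$
$y = -3$ ($y = -10 - -7 = -10 + 7 = -3$)
$y + m{\left(-4 \right)} \left(-7\right) = -3 + \left(-3 - -4\right) \left(-7\right) = -3 + \left(-3 + 4\right) \left(-7\right) = -3 + 1 \left(-7\right) = -3 - 7 = -10$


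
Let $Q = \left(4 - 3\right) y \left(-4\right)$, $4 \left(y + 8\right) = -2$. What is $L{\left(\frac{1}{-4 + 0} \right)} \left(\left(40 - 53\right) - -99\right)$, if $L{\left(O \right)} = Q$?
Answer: $2924$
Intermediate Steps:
$y = - \frac{17}{2}$ ($y = -8 + \frac{1}{4} \left(-2\right) = -8 - \frac{1}{2} = - \frac{17}{2} \approx -8.5$)
$Q = 34$ ($Q = \left(4 - 3\right) \left(\left(- \frac{17}{2}\right) \left(-4\right)\right) = 1 \cdot 34 = 34$)
$L{\left(O \right)} = 34$
$L{\left(\frac{1}{-4 + 0} \right)} \left(\left(40 - 53\right) - -99\right) = 34 \left(\left(40 - 53\right) - -99\right) = 34 \left(-13 + 99\right) = 34 \cdot 86 = 2924$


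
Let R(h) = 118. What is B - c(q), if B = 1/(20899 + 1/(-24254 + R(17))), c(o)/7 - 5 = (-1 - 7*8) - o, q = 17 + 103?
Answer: 607319612788/504418263 ≈ 1204.0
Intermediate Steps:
q = 120
c(o) = -364 - 7*o (c(o) = 35 + 7*((-1 - 7*8) - o) = 35 + 7*((-1 - 56) - o) = 35 + 7*(-57 - o) = 35 + (-399 - 7*o) = -364 - 7*o)
B = 24136/504418263 (B = 1/(20899 + 1/(-24254 + 118)) = 1/(20899 + 1/(-24136)) = 1/(20899 - 1/24136) = 1/(504418263/24136) = 24136/504418263 ≈ 4.7849e-5)
B - c(q) = 24136/504418263 - (-364 - 7*120) = 24136/504418263 - (-364 - 840) = 24136/504418263 - 1*(-1204) = 24136/504418263 + 1204 = 607319612788/504418263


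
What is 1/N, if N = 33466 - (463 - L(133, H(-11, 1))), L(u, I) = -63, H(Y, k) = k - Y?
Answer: 1/32940 ≈ 3.0358e-5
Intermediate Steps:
N = 32940 (N = 33466 - (463 - 1*(-63)) = 33466 - (463 + 63) = 33466 - 1*526 = 33466 - 526 = 32940)
1/N = 1/32940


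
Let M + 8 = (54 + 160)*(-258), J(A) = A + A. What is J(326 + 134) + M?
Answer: -54300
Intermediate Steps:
J(A) = 2*A
M = -55220 (M = -8 + (54 + 160)*(-258) = -8 + 214*(-258) = -8 - 55212 = -55220)
J(326 + 134) + M = 2*(326 + 134) - 55220 = 2*460 - 55220 = 920 - 55220 = -54300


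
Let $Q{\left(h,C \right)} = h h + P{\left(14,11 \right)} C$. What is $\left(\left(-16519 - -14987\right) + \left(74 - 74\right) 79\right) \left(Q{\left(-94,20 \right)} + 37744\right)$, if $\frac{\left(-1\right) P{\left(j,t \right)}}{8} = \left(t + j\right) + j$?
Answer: $-61800880$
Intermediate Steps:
$P{\left(j,t \right)} = - 16 j - 8 t$ ($P{\left(j,t \right)} = - 8 \left(\left(t + j\right) + j\right) = - 8 \left(\left(j + t\right) + j\right) = - 8 \left(t + 2 j\right) = - 16 j - 8 t$)
$Q{\left(h,C \right)} = h^{2} - 312 C$ ($Q{\left(h,C \right)} = h h + \left(\left(-16\right) 14 - 88\right) C = h^{2} + \left(-224 - 88\right) C = h^{2} - 312 C$)
$\left(\left(-16519 - -14987\right) + \left(74 - 74\right) 79\right) \left(Q{\left(-94,20 \right)} + 37744\right) = \left(\left(-16519 - -14987\right) + \left(74 - 74\right) 79\right) \left(\left(\left(-94\right)^{2} - 6240\right) + 37744\right) = \left(\left(-16519 + 14987\right) + 0 \cdot 79\right) \left(\left(8836 - 6240\right) + 37744\right) = \left(-1532 + 0\right) \left(2596 + 37744\right) = \left(-1532\right) 40340 = -61800880$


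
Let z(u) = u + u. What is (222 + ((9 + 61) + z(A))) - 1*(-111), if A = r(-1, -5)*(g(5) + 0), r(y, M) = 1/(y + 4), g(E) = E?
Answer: 1219/3 ≈ 406.33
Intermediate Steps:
r(y, M) = 1/(4 + y)
A = 5/3 (A = (5 + 0)/(4 - 1) = 5/3 ≈ 1.6667)
z(u) = 2*u
(222 + ((9 + 61) + z(A))) - 1*(-111) = (222 + ((9 + 61) + 2*(5/3))) - 1*(-111) = (222 + (70 + 10/3)) + 111 = (222 + 220/3) + 111 = 886/3 + 111 = 1219/3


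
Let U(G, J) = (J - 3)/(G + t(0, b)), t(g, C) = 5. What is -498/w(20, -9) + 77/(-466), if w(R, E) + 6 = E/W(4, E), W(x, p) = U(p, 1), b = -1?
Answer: 19185/932 ≈ 20.585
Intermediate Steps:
U(G, J) = (-3 + J)/(5 + G) (U(G, J) = (J - 3)/(G + 5) = (-3 + J)/(5 + G))
W(x, p) = -2/(5 + p) (W(x, p) = (-3 + 1)/(5 + p) = -2/(5 + p))
w(R, E) = -6 + E*(-5/2 - E/2) (w(R, E) = -6 + E/((-2/(5 + E))) = -6 + E*(-5/2 - E/2))
-498/w(20, -9) + 77/(-466) = -498/(-6 - ½*(-9)*(5 - 9)) + 77/(-466) = -498/(-6 - ½*(-9)*(-4)) + 77*(-1/466) = -498/(-6 - 18) - 77/466 = -498/(-24) - 77/466 = -498*(-1/24) - 77/466 = 83/4 - 77/466 = 19185/932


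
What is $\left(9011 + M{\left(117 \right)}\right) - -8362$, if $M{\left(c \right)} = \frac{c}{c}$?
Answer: $17374$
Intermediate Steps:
$M{\left(c \right)} = 1$
$\left(9011 + M{\left(117 \right)}\right) - -8362 = \left(9011 + 1\right) - -8362 = 9012 + 8362 = 17374$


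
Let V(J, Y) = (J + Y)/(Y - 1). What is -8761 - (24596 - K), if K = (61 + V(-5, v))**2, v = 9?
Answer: -118299/4 ≈ -29575.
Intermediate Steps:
V(J, Y) = (J + Y)/(-1 + Y)
K = 15129/4 (K = (61 + (-5 + 9)/(-1 + 9))**2 = (61 + 4/8)**2 = (61 + (1/8)*4)**2 = (61 + 1/2)**2 = (123/2)**2 = 15129/4 ≈ 3782.3)
-8761 - (24596 - K) = -8761 - (24596 - 1*15129/4) = -8761 - (24596 - 15129/4) = -8761 - 1*83255/4 = -8761 - 83255/4 = -118299/4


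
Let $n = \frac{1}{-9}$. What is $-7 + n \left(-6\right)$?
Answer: $- \frac{19}{3} \approx -6.3333$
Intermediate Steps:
$n = - \frac{1}{9} \approx -0.11111$
$-7 + n \left(-6\right) = -7 - - \frac{2}{3} = -7 + \frac{2}{3} = - \frac{19}{3}$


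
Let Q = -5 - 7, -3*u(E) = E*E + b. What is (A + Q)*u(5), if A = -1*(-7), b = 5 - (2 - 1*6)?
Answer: 170/3 ≈ 56.667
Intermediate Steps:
b = 9 (b = 5 - (2 - 6) = 5 - 1*(-4) = 5 + 4 = 9)
A = 7
u(E) = -3 - E²/3 (u(E) = -(E*E + 9)/3 = -(E² + 9)/3 = -(9 + E²)/3 = -3 - E²/3)
Q = -12
(A + Q)*u(5) = (7 - 12)*(-3 - ⅓*5²) = -5*(-3 - ⅓*25) = -5*(-3 - 25/3) = -5*(-34/3) = 170/3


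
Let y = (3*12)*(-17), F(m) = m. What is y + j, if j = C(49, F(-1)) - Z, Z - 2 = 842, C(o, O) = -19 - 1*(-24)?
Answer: -1451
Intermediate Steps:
C(o, O) = 5 (C(o, O) = -19 + 24 = 5)
Z = 844 (Z = 2 + 842 = 844)
j = -839 (j = 5 - 1*844 = 5 - 844 = -839)
y = -612 (y = 36*(-17) = -612)
y + j = -612 - 839 = -1451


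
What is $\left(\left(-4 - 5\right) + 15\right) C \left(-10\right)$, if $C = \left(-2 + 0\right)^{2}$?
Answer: $-240$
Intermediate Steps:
$C = 4$ ($C = \left(-2\right)^{2} = 4$)
$\left(\left(-4 - 5\right) + 15\right) C \left(-10\right) = \left(\left(-4 - 5\right) + 15\right) 4 \left(-10\right) = \left(-9 + 15\right) 4 \left(-10\right) = 6 \cdot 4 \left(-10\right) = 24 \left(-10\right) = -240$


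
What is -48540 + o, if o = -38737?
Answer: -87277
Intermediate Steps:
-48540 + o = -48540 - 38737 = -87277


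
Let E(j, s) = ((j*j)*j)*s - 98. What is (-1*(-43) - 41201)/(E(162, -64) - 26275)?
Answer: 41158/272124165 ≈ 0.00015125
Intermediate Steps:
E(j, s) = -98 + s*j³ (E(j, s) = (j²*j)*s - 98 = j³*s - 98 = s*j³ - 98 = -98 + s*j³)
(-1*(-43) - 41201)/(E(162, -64) - 26275) = (-1*(-43) - 41201)/((-98 - 64*162³) - 26275) = (43 - 41201)/((-98 - 64*4251528) - 26275) = -41158/((-98 - 272097792) - 26275) = -41158/(-272097890 - 26275) = -41158/(-272124165) = -41158*(-1/272124165) = 41158/272124165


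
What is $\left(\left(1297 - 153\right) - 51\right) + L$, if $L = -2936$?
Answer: $-1843$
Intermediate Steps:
$\left(\left(1297 - 153\right) - 51\right) + L = \left(\left(1297 - 153\right) - 51\right) - 2936 = \left(1144 - 51\right) - 2936 = 1093 - 2936 = -1843$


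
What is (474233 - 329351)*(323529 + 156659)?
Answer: 69570597816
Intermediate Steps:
(474233 - 329351)*(323529 + 156659) = 144882*480188 = 69570597816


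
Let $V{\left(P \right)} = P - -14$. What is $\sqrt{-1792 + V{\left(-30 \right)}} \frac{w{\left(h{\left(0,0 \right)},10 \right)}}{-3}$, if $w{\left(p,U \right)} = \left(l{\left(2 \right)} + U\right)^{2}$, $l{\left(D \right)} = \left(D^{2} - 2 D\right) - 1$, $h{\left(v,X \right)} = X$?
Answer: $- 108 i \sqrt{113} \approx - 1148.1 i$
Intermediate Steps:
$l{\left(D \right)} = -1 + D^{2} - 2 D$
$V{\left(P \right)} = 14 + P$ ($V{\left(P \right)} = P + 14 = 14 + P$)
$w{\left(p,U \right)} = \left(-1 + U\right)^{2}$ ($w{\left(p,U \right)} = \left(\left(-1 + 2^{2} - 4\right) + U\right)^{2} = \left(\left(-1 + 4 - 4\right) + U\right)^{2} = \left(-1 + U\right)^{2}$)
$\sqrt{-1792 + V{\left(-30 \right)}} \frac{w{\left(h{\left(0,0 \right)},10 \right)}}{-3} = \sqrt{-1792 + \left(14 - 30\right)} \frac{\left(-1 + 10\right)^{2}}{-3} = \sqrt{-1792 - 16} \cdot 9^{2} \left(- \frac{1}{3}\right) = \sqrt{-1808} \cdot 81 \left(- \frac{1}{3}\right) = 4 i \sqrt{113} \left(-27\right) = - 108 i \sqrt{113}$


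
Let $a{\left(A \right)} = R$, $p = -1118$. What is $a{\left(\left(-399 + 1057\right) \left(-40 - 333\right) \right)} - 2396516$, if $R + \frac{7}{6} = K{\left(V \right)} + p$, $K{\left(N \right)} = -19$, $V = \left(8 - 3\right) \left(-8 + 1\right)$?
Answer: $- \frac{14385925}{6} \approx -2.3977 \cdot 10^{6}$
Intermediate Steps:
$V = -35$ ($V = 5 \left(-7\right) = -35$)
$R = - \frac{6829}{6}$ ($R = - \frac{7}{6} - 1137 = - \frac{6829}{6} \approx -1138.2$)
$a{\left(A \right)} = - \frac{6829}{6}$
$a{\left(\left(-399 + 1057\right) \left(-40 - 333\right) \right)} - 2396516 = - \frac{6829}{6} - 2396516 = - \frac{14385925}{6}$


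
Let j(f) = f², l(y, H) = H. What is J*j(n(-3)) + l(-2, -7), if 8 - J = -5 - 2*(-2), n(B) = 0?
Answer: -7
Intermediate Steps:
J = 9 (J = 8 - (-5 - 2*(-2)) = 8 - (-5 + 4) = 8 - 1*(-1) = 8 + 1 = 9)
J*j(n(-3)) + l(-2, -7) = 9*0² - 7 = 9*0 - 7 = 0 - 7 = -7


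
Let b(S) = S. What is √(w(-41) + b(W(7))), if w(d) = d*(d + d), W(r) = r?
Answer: √3369 ≈ 58.043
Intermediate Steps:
w(d) = 2*d² (w(d) = d*(2*d) = 2*d²)
√(w(-41) + b(W(7))) = √(2*(-41)² + 7) = √(2*1681 + 7) = √(3362 + 7) = √3369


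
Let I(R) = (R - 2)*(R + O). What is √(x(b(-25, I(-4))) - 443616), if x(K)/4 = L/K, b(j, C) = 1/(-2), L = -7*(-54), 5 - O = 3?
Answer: 4*I*√27915 ≈ 668.31*I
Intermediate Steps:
O = 2 (O = 5 - 1*3 = 5 - 3 = 2)
L = 378
I(R) = (-2 + R)*(2 + R) (I(R) = (R - 2)*(R + 2) = (-2 + R)*(2 + R))
b(j, C) = -½
x(K) = 1512/K (x(K) = 4*(378/K) = 1512/K)
√(x(b(-25, I(-4))) - 443616) = √(1512/(-½) - 443616) = √(1512*(-2) - 443616) = √(-3024 - 443616) = √(-446640) = 4*I*√27915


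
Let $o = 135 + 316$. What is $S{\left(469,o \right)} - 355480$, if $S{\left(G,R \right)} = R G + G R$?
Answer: $67558$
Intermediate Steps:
$o = 451$
$S{\left(G,R \right)} = 2 G R$ ($S{\left(G,R \right)} = G R + G R = 2 G R$)
$S{\left(469,o \right)} - 355480 = 2 \cdot 469 \cdot 451 - 355480 = 423038 - 355480 = 67558$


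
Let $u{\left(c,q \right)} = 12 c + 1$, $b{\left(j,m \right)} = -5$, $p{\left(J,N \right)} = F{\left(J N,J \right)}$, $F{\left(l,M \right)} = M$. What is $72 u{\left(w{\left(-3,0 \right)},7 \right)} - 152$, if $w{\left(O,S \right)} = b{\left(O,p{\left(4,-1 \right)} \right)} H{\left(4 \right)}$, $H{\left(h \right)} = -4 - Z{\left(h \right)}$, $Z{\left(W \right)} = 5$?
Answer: $38800$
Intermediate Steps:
$p{\left(J,N \right)} = J$
$H{\left(h \right)} = -9$ ($H{\left(h \right)} = -4 - 5 = -9$)
$w{\left(O,S \right)} = 45$ ($w{\left(O,S \right)} = \left(-5\right) \left(-9\right) = 45$)
$u{\left(c,q \right)} = 1 + 12 c$
$72 u{\left(w{\left(-3,0 \right)},7 \right)} - 152 = 72 \left(1 + 12 \cdot 45\right) - 152 = 72 \left(1 + 540\right) - 152 = 72 \cdot 541 - 152 = 38952 - 152 = 38800$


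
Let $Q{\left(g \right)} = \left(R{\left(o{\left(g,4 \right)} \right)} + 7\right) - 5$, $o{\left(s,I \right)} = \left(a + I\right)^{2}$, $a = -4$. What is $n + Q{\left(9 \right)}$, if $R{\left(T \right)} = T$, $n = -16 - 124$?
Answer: $-138$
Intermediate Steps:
$o{\left(s,I \right)} = \left(-4 + I\right)^{2}$
$n = -140$ ($n = -16 - 124 = -140$)
$Q{\left(g \right)} = 2$ ($Q{\left(g \right)} = \left(\left(-4 + 4\right)^{2} + 7\right) - 5 = \left(0^{2} + 7\right) - 5 = \left(0 + 7\right) - 5 = 7 - 5 = 2$)
$n + Q{\left(9 \right)} = -140 + 2 = -138$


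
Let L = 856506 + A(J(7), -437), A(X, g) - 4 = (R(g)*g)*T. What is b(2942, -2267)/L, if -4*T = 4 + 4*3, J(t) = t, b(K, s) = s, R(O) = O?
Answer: -2267/92634 ≈ -0.024473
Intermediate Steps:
T = -4 (T = -(4 + 4*3)/4 = -(4 + 12)/4 = -¼*16 = -4)
A(X, g) = 4 - 4*g² (A(X, g) = 4 + (g*g)*(-4) = 4 + g²*(-4) = 4 - 4*g²)
L = 92634 (L = 856506 + (4 - 4*(-437)²) = 856506 + (4 - 4*190969) = 856506 + (4 - 763876) = 856506 - 763872 = 92634)
b(2942, -2267)/L = -2267/92634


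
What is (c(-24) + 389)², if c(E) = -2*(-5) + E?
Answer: 140625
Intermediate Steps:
c(E) = 10 + E
(c(-24) + 389)² = ((10 - 24) + 389)² = (-14 + 389)² = 375² = 140625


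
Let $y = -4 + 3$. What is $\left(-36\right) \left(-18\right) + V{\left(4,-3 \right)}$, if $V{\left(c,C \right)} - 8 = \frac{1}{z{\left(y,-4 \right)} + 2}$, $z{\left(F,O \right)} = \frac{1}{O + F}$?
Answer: $\frac{5909}{9} \approx 656.56$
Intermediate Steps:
$y = -1$
$z{\left(F,O \right)} = \frac{1}{F + O}$
$V{\left(c,C \right)} = \frac{77}{9}$ ($V{\left(c,C \right)} = 8 + \frac{1}{\frac{1}{-1 - 4} + 2} = 8 + \frac{1}{\frac{1}{-5} + 2} = 8 + \frac{1}{- \frac{1}{5} + 2} = 8 + \frac{1}{\frac{9}{5}} = 8 + \frac{5}{9} = \frac{77}{9}$)
$\left(-36\right) \left(-18\right) + V{\left(4,-3 \right)} = \left(-36\right) \left(-18\right) + \frac{77}{9} = 648 + \frac{77}{9} = \frac{5909}{9}$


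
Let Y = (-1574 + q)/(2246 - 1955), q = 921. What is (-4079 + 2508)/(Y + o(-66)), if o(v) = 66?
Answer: -457161/18553 ≈ -24.641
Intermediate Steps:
Y = -653/291 (Y = (-1574 + 921)/(2246 - 1955) = -653/291 ≈ -2.2440)
(-4079 + 2508)/(Y + o(-66)) = (-4079 + 2508)/(-653/291 + 66) = -1571/18553/291 = -1571*291/18553 = -457161/18553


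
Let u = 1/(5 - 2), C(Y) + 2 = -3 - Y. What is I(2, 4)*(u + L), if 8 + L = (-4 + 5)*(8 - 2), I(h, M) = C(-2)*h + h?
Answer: 20/3 ≈ 6.6667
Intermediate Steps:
C(Y) = -5 - Y (C(Y) = -2 + (-3 - Y) = -5 - Y)
I(h, M) = -2*h (I(h, M) = (-5 - 1*(-2))*h + h = (-5 + 2)*h + h = -3*h + h = -2*h)
L = -2 (L = -8 + (-4 + 5)*(8 - 2) = -8 + 1*6 = -8 + 6 = -2)
u = ⅓ (u = 1/3 = ⅓ ≈ 0.33333)
I(2, 4)*(u + L) = (-2*2)*(⅓ - 2) = -4*(-5/3) = 20/3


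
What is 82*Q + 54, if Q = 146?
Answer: 12026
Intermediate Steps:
82*Q + 54 = 82*146 + 54 = 11972 + 54 = 12026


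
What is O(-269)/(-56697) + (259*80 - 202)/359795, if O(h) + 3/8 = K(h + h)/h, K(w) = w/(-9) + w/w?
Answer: 22535157256933/395093586523320 ≈ 0.057038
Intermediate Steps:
K(w) = 1 - w/9 (K(w) = w*(-1/9) + 1 = -w/9 + 1 = 1 - w/9)
O(h) = -3/8 + (1 - 2*h/9)/h (O(h) = -3/8 + (1 - (h + h)/9)/h = -3/8 + (1 - 2*h/9)/h)
O(-269)/(-56697) + (259*80 - 202)/359795 = (-43/72 + 1/(-269))/(-56697) + (259*80 - 202)/359795 = (-43/72 - 1/269)*(-1/56697) + (20720 - 202)*(1/359795) = -11639/19368*(-1/56697) + 20518*(1/359795) = 11639/1098107496 + 20518/359795 = 22535157256933/395093586523320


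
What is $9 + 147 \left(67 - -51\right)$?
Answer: $17355$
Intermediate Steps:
$9 + 147 \left(67 - -51\right) = 9 + 147 \left(67 + 51\right) = 9 + 147 \cdot 118 = 9 + 17346 = 17355$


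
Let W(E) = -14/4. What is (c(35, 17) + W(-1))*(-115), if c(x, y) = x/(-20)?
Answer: 2415/4 ≈ 603.75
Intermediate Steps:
W(E) = -7/2 (W(E) = -14*¼ = -7/2)
c(x, y) = -x/20 (c(x, y) = x*(-1/20) = -x/20)
(c(35, 17) + W(-1))*(-115) = (-1/20*35 - 7/2)*(-115) = (-7/4 - 7/2)*(-115) = -21/4*(-115) = 2415/4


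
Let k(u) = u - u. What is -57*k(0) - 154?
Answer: -154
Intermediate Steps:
k(u) = 0
-57*k(0) - 154 = -57*0 - 154 = 0 - 154 = -154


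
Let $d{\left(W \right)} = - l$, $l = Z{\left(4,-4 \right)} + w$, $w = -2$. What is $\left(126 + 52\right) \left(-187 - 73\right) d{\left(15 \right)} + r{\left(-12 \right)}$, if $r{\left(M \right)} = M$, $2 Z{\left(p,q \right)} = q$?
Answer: $-185132$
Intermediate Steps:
$Z{\left(p,q \right)} = \frac{q}{2}$
$l = -4$ ($l = \frac{1}{2} \left(-4\right) - 2 = -2 - 2 = -4$)
$d{\left(W \right)} = 4$ ($d{\left(W \right)} = \left(-1\right) \left(-4\right) = 4$)
$\left(126 + 52\right) \left(-187 - 73\right) d{\left(15 \right)} + r{\left(-12 \right)} = \left(126 + 52\right) \left(-187 - 73\right) 4 - 12 = 178 \left(-260\right) 4 - 12 = \left(-46280\right) 4 - 12 = -185120 - 12 = -185132$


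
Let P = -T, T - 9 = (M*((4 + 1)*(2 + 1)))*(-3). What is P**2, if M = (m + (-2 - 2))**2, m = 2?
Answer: 29241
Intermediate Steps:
M = 4 (M = (2 + (-2 - 2))**2 = (2 - 4)**2 = (-2)**2 = 4)
T = -171 (T = 9 + (4*((4 + 1)*(2 + 1)))*(-3) = 9 + (4*(5*3))*(-3) = 9 + (4*15)*(-3) = 9 + 60*(-3) = 9 - 180 = -171)
P = 171 (P = -1*(-171) = 171)
P**2 = 171**2 = 29241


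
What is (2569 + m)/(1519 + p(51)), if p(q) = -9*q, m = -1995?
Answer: 287/530 ≈ 0.54151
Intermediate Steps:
(2569 + m)/(1519 + p(51)) = (2569 - 1995)/(1519 - 9*51) = 574/(1519 - 459) = 574/1060 = 574*(1/1060) = 287/530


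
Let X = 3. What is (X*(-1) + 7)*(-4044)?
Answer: -16176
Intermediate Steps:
(X*(-1) + 7)*(-4044) = (3*(-1) + 7)*(-4044) = (-3 + 7)*(-4044) = 4*(-4044) = -16176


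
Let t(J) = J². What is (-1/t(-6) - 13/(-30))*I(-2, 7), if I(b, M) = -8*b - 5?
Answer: 803/180 ≈ 4.4611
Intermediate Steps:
I(b, M) = -5 - 8*b
(-1/t(-6) - 13/(-30))*I(-2, 7) = (-1/((-6)²) - 13/(-30))*(-5 - 8*(-2)) = (-1/36 - 13*(-1/30))*(-5 + 16) = (-1*1/36 + 13/30)*11 = (-1/36 + 13/30)*11 = (73/180)*11 = 803/180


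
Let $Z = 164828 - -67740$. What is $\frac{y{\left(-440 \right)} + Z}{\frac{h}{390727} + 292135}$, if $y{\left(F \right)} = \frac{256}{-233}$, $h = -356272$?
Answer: $\frac{7057583019992}{8865236492803} \approx 0.7961$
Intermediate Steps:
$Z = 232568$ ($Z = 164828 + 67740 = 232568$)
$y{\left(F \right)} = - \frac{256}{233}$ ($y{\left(F \right)} = 256 \left(- \frac{1}{233}\right) = - \frac{256}{233}$)
$\frac{y{\left(-440 \right)} + Z}{\frac{h}{390727} + 292135} = \frac{- \frac{256}{233} + 232568}{- \frac{356272}{390727} + 292135} = \frac{54188088}{233 \left(\left(-356272\right) \frac{1}{390727} + 292135\right)} = \frac{54188088}{233 \left(- \frac{356272}{390727} + 292135\right)} = \frac{54188088}{233 \cdot \frac{114144675873}{390727}} = \frac{54188088}{233} \cdot \frac{390727}{114144675873} = \frac{7057583019992}{8865236492803}$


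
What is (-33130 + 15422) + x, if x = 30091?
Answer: 12383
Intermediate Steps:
(-33130 + 15422) + x = (-33130 + 15422) + 30091 = -17708 + 30091 = 12383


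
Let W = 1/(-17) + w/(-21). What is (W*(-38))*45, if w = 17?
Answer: 176700/119 ≈ 1484.9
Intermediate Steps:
W = -310/357 (W = 1/(-17) + 17/(-21) = 1*(-1/17) + 17*(-1/21) = -1/17 - 17/21 = -310/357 ≈ -0.86835)
(W*(-38))*45 = -310/357*(-38)*45 = (11780/357)*45 = 176700/119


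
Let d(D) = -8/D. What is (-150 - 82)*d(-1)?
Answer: -1856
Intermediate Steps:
(-150 - 82)*d(-1) = (-150 - 82)*(-8/(-1)) = -(-1856)*(-1) = -232*8 = -1856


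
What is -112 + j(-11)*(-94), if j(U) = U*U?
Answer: -11486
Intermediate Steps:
j(U) = U**2
-112 + j(-11)*(-94) = -112 + (-11)**2*(-94) = -112 + 121*(-94) = -112 - 11374 = -11486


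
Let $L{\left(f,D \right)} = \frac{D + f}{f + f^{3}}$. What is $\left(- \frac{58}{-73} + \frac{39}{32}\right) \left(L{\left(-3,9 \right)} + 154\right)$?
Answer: $\frac{3616607}{11680} \approx 309.64$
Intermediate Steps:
$L{\left(f,D \right)} = \frac{D + f}{f + f^{3}}$
$\left(- \frac{58}{-73} + \frac{39}{32}\right) \left(L{\left(-3,9 \right)} + 154\right) = \left(- \frac{58}{-73} + \frac{39}{32}\right) \left(\frac{9 - 3}{-3 + \left(-3\right)^{3}} + 154\right) = \left(\left(-58\right) \left(- \frac{1}{73}\right) + 39 \cdot \frac{1}{32}\right) \left(\frac{1}{-3 - 27} \cdot 6 + 154\right) = \left(\frac{58}{73} + \frac{39}{32}\right) \left(\frac{1}{-30} \cdot 6 + 154\right) = \frac{4703 \left(\left(- \frac{1}{30}\right) 6 + 154\right)}{2336} = \frac{4703 \left(- \frac{1}{5} + 154\right)}{2336} = \frac{4703}{2336} \cdot \frac{769}{5} = \frac{3616607}{11680}$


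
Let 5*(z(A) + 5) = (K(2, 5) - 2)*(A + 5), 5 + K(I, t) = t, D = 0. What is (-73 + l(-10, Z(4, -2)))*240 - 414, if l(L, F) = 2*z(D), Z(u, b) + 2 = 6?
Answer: -21294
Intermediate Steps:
K(I, t) = -5 + t
Z(u, b) = 4 (Z(u, b) = -2 + 6 = 4)
z(A) = -7 - 2*A/5 (z(A) = -5 + (((-5 + 5) - 2)*(A + 5))/5 = -5 + ((0 - 2)*(5 + A))/5 = -5 + (-2*(5 + A))/5 = -5 + (-10 - 2*A)/5 = -5 + (-2 - 2*A/5) = -7 - 2*A/5)
l(L, F) = -14 (l(L, F) = 2*(-7 - ⅖*0) = 2*(-7 + 0) = 2*(-7) = -14)
(-73 + l(-10, Z(4, -2)))*240 - 414 = (-73 - 14)*240 - 414 = -87*240 - 414 = -20880 - 414 = -21294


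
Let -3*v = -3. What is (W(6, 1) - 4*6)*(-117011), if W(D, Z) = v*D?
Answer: 2106198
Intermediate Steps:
v = 1 (v = -⅓*(-3) = 1)
W(D, Z) = D (W(D, Z) = 1*D = D)
(W(6, 1) - 4*6)*(-117011) = (6 - 4*6)*(-117011) = (6 - 24)*(-117011) = -18*(-117011) = 2106198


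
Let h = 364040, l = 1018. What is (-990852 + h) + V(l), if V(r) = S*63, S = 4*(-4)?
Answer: -627820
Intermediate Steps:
S = -16
V(r) = -1008 (V(r) = -16*63 = -1008)
(-990852 + h) + V(l) = (-990852 + 364040) - 1008 = -626812 - 1008 = -627820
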